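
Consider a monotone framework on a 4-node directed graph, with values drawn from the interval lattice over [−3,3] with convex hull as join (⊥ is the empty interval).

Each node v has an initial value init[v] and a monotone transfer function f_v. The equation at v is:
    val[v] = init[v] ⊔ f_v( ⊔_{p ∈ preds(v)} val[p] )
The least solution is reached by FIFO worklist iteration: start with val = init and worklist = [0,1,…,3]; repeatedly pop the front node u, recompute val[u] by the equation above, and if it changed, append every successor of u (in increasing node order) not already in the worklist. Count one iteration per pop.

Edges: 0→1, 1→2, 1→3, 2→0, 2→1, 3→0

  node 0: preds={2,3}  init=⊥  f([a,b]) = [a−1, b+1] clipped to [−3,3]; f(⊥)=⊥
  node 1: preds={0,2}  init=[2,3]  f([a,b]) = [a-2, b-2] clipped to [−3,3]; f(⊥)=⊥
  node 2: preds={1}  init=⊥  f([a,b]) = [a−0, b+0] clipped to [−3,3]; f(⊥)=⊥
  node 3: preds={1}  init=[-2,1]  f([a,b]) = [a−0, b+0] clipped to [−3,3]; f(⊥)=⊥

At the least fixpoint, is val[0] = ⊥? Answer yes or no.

Trace (6 dequeues):
  [1] u=0 | in [-2,1] | out [-3,2] | prev ⊥ | push {}
  [2] u=1 | in [-3,2] | out [-3,3] | prev [2,3] | push {}
  [3] u=2 | in [-3,3] | out [-3,3] | prev ⊥ | push {0,1}
  [4] u=3 | in [-3,3] | out [-3,3] | prev [-2,1] | push {}
  [5] u=0 | in [-3,3] | out [-3,3] | prev [-3,2] | push {}
  [6] u=1 | in [-3,3] | out [-3,3] | ==

Converged values:
  [0] [-3,3]
  [1] [-3,3]
  [2] [-3,3]
  [3] [-3,3]

no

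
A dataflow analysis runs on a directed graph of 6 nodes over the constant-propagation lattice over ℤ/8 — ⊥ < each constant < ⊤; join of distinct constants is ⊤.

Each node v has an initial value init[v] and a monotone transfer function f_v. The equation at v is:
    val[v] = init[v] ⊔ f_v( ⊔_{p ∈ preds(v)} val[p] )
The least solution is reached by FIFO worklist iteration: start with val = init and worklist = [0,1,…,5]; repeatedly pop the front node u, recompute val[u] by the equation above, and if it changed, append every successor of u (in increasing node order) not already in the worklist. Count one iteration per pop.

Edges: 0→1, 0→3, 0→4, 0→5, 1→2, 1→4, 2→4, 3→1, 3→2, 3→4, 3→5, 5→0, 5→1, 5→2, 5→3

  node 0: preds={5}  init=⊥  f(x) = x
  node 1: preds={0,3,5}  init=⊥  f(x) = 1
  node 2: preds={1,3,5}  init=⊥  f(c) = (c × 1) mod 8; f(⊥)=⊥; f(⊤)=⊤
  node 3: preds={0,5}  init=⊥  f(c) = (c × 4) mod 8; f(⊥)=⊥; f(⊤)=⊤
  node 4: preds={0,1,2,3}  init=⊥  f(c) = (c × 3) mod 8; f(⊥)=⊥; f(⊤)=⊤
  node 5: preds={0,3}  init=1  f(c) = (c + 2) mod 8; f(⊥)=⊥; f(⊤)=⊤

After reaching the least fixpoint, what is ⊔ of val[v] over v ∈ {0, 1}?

Trace (14 dequeues):
  [1] u=0 | in 1 | out 1 | prev ⊥ | push {}
  [2] u=1 | in 1 | out 1 | prev ⊥ | push {}
  [3] u=2 | in 1 | out 1 | prev ⊥ | push {}
  [4] u=3 | in 1 | out 4 | prev ⊥ | push {1,2}
  [5] u=4 | in ⊤ | out ⊤ | prev ⊥ | push {}
  [6] u=5 | in ⊤ | out ⊤ | prev 1 | push {0,3}
  [7] u=1 | in ⊤ | out 1 | ==
  [8] u=2 | in ⊤ | out ⊤ | prev 1 | push {4}
  [9] u=0 | in ⊤ | out ⊤ | prev 1 | push {1,5}
  [10] u=3 | in ⊤ | out ⊤ | prev 4 | push {2}
  [11] u=4 | in ⊤ | out ⊤ | ==
  [12] u=1 | in ⊤ | out 1 | ==
  [13] u=5 | in ⊤ | out ⊤ | ==
  [14] u=2 | in ⊤ | out ⊤ | ==

Converged values:
  [0] ⊤
  [1] 1
  [2] ⊤
  [3] ⊤
  [4] ⊤
  [5] ⊤

⊤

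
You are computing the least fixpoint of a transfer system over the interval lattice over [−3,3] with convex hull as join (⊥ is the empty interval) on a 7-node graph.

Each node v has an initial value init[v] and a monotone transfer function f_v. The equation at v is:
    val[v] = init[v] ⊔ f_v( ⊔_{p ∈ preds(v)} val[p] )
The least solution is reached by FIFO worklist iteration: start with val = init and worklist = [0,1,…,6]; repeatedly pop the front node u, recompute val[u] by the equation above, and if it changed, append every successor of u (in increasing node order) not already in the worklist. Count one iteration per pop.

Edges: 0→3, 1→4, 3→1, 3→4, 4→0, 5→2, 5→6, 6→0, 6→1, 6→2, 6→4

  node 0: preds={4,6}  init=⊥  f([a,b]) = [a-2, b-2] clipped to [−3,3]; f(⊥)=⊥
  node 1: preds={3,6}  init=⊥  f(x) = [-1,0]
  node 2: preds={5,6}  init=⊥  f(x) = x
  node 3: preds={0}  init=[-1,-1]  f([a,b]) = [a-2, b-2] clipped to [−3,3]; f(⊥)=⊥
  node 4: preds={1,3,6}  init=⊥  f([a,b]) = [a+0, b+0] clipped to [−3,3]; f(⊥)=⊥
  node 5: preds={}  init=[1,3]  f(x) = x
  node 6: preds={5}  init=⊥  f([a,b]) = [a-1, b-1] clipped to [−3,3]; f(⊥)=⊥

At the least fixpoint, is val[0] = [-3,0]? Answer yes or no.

Iteration log — 16 steps:
  step 1. node 0  ⊔preds=⊥  new=⊥  stable
  step 2. node 1  ⊔preds=[-1,-1]  new=[-1,0]  old=⊥  +wl: 
  step 3. node 2  ⊔preds=[1,3]  new=[1,3]  old=⊥  +wl: 
  step 4. node 3  ⊔preds=⊥  new=[-1,-1]  stable
  step 5. node 4  ⊔preds=[-1,0]  new=[-1,0]  old=⊥  +wl: 0
  step 6. node 5  ⊔preds=⊥  new=[1,3]  stable
  step 7. node 6  ⊔preds=[1,3]  new=[0,2]  old=⊥  +wl: 1,2,4
  step 8. node 0  ⊔preds=[-1,2]  new=[-3,0]  old=⊥  +wl: 3
  step 9. node 1  ⊔preds=[-1,2]  new=[-1,0]  stable
  step 10. node 2  ⊔preds=[0,3]  new=[0,3]  old=[1,3]  +wl: 
  step 11. node 4  ⊔preds=[-1,2]  new=[-1,2]  old=[-1,0]  +wl: 0
  step 12. node 3  ⊔preds=[-3,0]  new=[-3,-1]  old=[-1,-1]  +wl: 1,4
  step 13. node 0  ⊔preds=[-1,2]  new=[-3,0]  stable
  step 14. node 1  ⊔preds=[-3,2]  new=[-1,0]  stable
  step 15. node 4  ⊔preds=[-3,2]  new=[-3,2]  old=[-1,2]  +wl: 0
  step 16. node 0  ⊔preds=[-3,2]  new=[-3,0]  stable

Least fixpoint reached:
  node 0: [-3,0]
  node 1: [-1,0]
  node 2: [0,3]
  node 3: [-3,-1]
  node 4: [-3,2]
  node 5: [1,3]
  node 6: [0,2]

yes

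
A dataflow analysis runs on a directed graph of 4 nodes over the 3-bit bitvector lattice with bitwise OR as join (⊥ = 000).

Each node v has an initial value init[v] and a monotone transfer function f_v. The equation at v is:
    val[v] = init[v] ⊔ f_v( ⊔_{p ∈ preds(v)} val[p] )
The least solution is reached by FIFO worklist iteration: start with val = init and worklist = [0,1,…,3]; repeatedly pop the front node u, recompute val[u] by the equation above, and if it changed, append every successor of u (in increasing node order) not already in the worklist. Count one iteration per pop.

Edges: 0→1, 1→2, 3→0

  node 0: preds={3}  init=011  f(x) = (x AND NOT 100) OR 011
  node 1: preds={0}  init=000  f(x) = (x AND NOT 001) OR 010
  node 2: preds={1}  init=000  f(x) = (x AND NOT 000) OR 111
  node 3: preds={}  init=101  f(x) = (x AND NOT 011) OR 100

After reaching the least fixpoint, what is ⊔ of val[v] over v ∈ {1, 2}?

111

Iteration log — 4 steps:
  step 1. node 0  ⊔preds=101  new=011  stable
  step 2. node 1  ⊔preds=011  new=010  old=000  +wl: 
  step 3. node 2  ⊔preds=010  new=111  old=000  +wl: 
  step 4. node 3  ⊔preds=000  new=101  stable

Least fixpoint reached:
  node 0: 011
  node 1: 010
  node 2: 111
  node 3: 101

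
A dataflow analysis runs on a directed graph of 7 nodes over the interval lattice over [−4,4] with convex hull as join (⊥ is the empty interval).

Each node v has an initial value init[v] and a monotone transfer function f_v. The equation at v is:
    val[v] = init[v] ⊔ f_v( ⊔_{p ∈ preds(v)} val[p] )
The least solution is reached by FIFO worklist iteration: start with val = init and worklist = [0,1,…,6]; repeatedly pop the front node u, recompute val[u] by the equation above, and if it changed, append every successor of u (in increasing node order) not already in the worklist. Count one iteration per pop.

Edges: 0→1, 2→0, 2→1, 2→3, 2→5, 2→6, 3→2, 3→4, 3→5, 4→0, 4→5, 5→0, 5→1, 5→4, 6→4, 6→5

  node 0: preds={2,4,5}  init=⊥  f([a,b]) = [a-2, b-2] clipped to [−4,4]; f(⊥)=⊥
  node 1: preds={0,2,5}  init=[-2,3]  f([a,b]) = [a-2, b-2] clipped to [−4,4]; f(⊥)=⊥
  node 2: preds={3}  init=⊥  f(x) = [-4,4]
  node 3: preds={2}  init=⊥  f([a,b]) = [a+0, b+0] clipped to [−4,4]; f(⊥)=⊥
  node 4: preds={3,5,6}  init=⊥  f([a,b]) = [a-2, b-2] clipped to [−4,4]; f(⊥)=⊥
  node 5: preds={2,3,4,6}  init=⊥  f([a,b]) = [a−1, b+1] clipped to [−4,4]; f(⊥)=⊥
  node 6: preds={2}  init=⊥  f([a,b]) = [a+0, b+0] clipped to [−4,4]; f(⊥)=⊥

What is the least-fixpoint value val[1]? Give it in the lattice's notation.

[-4,3]

Worklist (12 pops):
  #1 pop 0: in=⊥ → ⊥ (no change)
  #2 pop 1: in=⊥ → [-2,3] (no change)
  #3 pop 2: in=⊥ → [-4,4] (was ⊥); enqueue [0,1]
  #4 pop 3: in=[-4,4] → [-4,4] (was ⊥); enqueue [2]
  #5 pop 4: in=[-4,4] → [-4,2] (was ⊥); enqueue []
  #6 pop 5: in=[-4,4] → [-4,4] (was ⊥); enqueue [4]
  #7 pop 6: in=[-4,4] → [-4,4] (was ⊥); enqueue [5]
  #8 pop 0: in=[-4,4] → [-4,2] (was ⊥); enqueue []
  #9 pop 1: in=[-4,4] → [-4,3] (was [-2,3]); enqueue []
  #10 pop 2: in=[-4,4] → [-4,4] (no change)
  #11 pop 4: in=[-4,4] → [-4,2] (no change)
  #12 pop 5: in=[-4,4] → [-4,4] (no change)

Fixpoint:
  val[0] = [-4,2]
  val[1] = [-4,3]
  val[2] = [-4,4]
  val[3] = [-4,4]
  val[4] = [-4,2]
  val[5] = [-4,4]
  val[6] = [-4,4]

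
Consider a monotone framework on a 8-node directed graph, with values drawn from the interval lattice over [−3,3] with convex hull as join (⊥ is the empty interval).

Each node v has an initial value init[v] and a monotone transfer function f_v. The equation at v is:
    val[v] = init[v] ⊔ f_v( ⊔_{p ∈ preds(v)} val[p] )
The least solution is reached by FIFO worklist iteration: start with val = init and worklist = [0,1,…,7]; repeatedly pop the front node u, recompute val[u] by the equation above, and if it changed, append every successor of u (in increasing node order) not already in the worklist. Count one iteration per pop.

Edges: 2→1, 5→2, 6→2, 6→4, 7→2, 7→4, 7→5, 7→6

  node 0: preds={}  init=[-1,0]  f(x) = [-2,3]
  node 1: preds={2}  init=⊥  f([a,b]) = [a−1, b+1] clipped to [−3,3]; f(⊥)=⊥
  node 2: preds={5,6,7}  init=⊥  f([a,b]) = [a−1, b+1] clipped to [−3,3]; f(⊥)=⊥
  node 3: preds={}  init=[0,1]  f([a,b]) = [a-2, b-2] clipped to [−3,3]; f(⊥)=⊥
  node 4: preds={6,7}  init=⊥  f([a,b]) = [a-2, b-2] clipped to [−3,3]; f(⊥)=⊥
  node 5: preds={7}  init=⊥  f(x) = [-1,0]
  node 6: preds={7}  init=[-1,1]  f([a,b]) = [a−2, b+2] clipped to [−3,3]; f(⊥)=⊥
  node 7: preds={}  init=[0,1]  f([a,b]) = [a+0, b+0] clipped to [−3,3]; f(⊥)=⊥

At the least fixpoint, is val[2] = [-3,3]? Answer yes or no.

Iteration log — 12 steps:
  step 1. node 0  ⊔preds=⊥  new=[-2,3]  old=[-1,0]  +wl: 
  step 2. node 1  ⊔preds=⊥  new=⊥  stable
  step 3. node 2  ⊔preds=[-1,1]  new=[-2,2]  old=⊥  +wl: 1
  step 4. node 3  ⊔preds=⊥  new=[0,1]  stable
  step 5. node 4  ⊔preds=[-1,1]  new=[-3,-1]  old=⊥  +wl: 
  step 6. node 5  ⊔preds=[0,1]  new=[-1,0]  old=⊥  +wl: 2
  step 7. node 6  ⊔preds=[0,1]  new=[-2,3]  old=[-1,1]  +wl: 4
  step 8. node 7  ⊔preds=⊥  new=[0,1]  stable
  step 9. node 1  ⊔preds=[-2,2]  new=[-3,3]  old=⊥  +wl: 
  step 10. node 2  ⊔preds=[-2,3]  new=[-3,3]  old=[-2,2]  +wl: 1
  step 11. node 4  ⊔preds=[-2,3]  new=[-3,1]  old=[-3,-1]  +wl: 
  step 12. node 1  ⊔preds=[-3,3]  new=[-3,3]  stable

Least fixpoint reached:
  node 0: [-2,3]
  node 1: [-3,3]
  node 2: [-3,3]
  node 3: [0,1]
  node 4: [-3,1]
  node 5: [-1,0]
  node 6: [-2,3]
  node 7: [0,1]

yes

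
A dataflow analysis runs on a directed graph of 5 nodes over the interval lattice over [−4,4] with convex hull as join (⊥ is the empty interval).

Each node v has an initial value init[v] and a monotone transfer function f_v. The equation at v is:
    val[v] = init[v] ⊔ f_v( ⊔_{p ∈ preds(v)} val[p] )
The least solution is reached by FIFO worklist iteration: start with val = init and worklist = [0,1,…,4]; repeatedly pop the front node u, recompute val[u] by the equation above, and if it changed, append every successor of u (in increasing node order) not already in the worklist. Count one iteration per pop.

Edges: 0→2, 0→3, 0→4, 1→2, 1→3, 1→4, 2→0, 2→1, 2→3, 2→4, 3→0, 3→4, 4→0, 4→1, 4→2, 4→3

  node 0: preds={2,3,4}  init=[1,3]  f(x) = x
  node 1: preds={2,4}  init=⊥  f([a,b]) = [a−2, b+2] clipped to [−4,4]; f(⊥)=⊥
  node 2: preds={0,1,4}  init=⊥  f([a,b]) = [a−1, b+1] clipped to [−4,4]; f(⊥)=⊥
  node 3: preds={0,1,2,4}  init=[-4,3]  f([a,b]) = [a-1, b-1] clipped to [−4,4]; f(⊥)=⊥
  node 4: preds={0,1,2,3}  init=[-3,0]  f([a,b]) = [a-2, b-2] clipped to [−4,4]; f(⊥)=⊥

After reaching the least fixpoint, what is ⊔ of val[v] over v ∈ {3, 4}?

[-4,3]

Trace (10 dequeues):
  [1] u=0 | in [-4,3] | out [-4,3] | prev [1,3] | push {}
  [2] u=1 | in [-3,0] | out [-4,2] | prev ⊥ | push {}
  [3] u=2 | in [-4,3] | out [-4,4] | prev ⊥ | push {0,1}
  [4] u=3 | in [-4,4] | out [-4,3] | ==
  [5] u=4 | in [-4,4] | out [-4,2] | prev [-3,0] | push {2,3}
  [6] u=0 | in [-4,4] | out [-4,4] | prev [-4,3] | push {4}
  [7] u=1 | in [-4,4] | out [-4,4] | prev [-4,2] | push {}
  [8] u=2 | in [-4,4] | out [-4,4] | ==
  [9] u=3 | in [-4,4] | out [-4,3] | ==
  [10] u=4 | in [-4,4] | out [-4,2] | ==

Converged values:
  [0] [-4,4]
  [1] [-4,4]
  [2] [-4,4]
  [3] [-4,3]
  [4] [-4,2]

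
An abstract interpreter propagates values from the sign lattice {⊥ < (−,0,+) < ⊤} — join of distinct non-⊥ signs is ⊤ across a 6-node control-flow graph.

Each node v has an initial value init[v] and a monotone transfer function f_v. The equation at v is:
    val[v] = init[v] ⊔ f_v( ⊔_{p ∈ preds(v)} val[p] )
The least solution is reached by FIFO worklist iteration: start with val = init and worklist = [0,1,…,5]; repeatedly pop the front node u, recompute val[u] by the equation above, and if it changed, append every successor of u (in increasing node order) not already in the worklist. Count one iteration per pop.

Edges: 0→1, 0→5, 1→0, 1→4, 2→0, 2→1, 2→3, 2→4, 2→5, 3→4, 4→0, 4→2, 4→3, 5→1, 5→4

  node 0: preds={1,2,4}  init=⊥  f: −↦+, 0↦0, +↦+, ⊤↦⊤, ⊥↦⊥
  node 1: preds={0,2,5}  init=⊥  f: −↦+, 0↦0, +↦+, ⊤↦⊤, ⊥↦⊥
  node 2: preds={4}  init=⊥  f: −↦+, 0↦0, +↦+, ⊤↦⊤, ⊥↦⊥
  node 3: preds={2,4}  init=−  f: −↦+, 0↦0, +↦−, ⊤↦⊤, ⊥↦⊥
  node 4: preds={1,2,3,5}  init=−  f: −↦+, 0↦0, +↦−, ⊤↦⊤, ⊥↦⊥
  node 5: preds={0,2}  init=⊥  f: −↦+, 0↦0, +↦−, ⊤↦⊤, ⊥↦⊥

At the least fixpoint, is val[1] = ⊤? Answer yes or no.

Iteration log — 15 steps:
  step 1. node 0  ⊔preds=−  new=+  old=⊥  +wl: 
  step 2. node 1  ⊔preds=+  new=+  old=⊥  +wl: 0
  step 3. node 2  ⊔preds=−  new=+  old=⊥  +wl: 1
  step 4. node 3  ⊔preds=⊤  new=⊤  old=−  +wl: 
  step 5. node 4  ⊔preds=⊤  new=⊤  old=−  +wl: 2,3
  step 6. node 5  ⊔preds=+  new=−  old=⊥  +wl: 4
  step 7. node 0  ⊔preds=⊤  new=⊤  old=+  +wl: 5
  step 8. node 1  ⊔preds=⊤  new=⊤  old=+  +wl: 0
  step 9. node 2  ⊔preds=⊤  new=⊤  old=+  +wl: 1
  step 10. node 3  ⊔preds=⊤  new=⊤  stable
  step 11. node 4  ⊔preds=⊤  new=⊤  stable
  step 12. node 5  ⊔preds=⊤  new=⊤  old=−  +wl: 4
  step 13. node 0  ⊔preds=⊤  new=⊤  stable
  step 14. node 1  ⊔preds=⊤  new=⊤  stable
  step 15. node 4  ⊔preds=⊤  new=⊤  stable

Least fixpoint reached:
  node 0: ⊤
  node 1: ⊤
  node 2: ⊤
  node 3: ⊤
  node 4: ⊤
  node 5: ⊤

yes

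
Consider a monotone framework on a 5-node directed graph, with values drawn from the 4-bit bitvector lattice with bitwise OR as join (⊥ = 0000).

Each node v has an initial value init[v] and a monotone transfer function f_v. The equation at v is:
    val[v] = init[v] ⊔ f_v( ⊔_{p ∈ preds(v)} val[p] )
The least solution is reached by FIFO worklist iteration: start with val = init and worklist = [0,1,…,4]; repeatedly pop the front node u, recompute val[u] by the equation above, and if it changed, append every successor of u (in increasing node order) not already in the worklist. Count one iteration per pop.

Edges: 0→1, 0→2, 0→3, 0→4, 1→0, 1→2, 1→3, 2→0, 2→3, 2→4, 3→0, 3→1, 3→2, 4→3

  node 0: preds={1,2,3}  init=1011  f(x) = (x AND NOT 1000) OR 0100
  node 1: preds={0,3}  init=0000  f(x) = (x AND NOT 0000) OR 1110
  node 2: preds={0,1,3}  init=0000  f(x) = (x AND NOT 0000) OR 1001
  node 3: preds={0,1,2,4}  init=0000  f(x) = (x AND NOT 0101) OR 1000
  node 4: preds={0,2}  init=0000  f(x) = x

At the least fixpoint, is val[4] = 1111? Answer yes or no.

Iteration log — 9 steps:
  step 1. node 0  ⊔preds=0000  new=1111  old=1011  +wl: 
  step 2. node 1  ⊔preds=1111  new=1111  old=0000  +wl: 0
  step 3. node 2  ⊔preds=1111  new=1111  old=0000  +wl: 
  step 4. node 3  ⊔preds=1111  new=1010  old=0000  +wl: 1,2
  step 5. node 4  ⊔preds=1111  new=1111  old=0000  +wl: 3
  step 6. node 0  ⊔preds=1111  new=1111  stable
  step 7. node 1  ⊔preds=1111  new=1111  stable
  step 8. node 2  ⊔preds=1111  new=1111  stable
  step 9. node 3  ⊔preds=1111  new=1010  stable

Least fixpoint reached:
  node 0: 1111
  node 1: 1111
  node 2: 1111
  node 3: 1010
  node 4: 1111

yes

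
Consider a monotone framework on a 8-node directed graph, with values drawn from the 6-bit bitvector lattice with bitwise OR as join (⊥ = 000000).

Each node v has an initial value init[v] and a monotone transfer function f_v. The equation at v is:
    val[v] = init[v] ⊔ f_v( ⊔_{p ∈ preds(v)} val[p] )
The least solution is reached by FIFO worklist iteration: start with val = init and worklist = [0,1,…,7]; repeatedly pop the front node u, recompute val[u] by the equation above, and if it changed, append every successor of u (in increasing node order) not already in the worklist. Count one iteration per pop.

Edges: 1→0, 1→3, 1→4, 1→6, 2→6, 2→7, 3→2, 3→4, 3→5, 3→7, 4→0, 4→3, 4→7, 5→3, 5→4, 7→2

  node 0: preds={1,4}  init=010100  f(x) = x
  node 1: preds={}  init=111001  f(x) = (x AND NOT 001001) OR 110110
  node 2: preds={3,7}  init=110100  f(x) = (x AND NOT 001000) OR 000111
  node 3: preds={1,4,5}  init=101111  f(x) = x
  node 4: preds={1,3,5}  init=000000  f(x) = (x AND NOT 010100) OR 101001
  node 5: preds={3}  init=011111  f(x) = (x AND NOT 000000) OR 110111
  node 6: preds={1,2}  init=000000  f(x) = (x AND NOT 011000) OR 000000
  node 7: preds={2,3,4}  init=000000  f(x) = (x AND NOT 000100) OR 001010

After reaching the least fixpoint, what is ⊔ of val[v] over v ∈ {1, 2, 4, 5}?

Trace (12 dequeues):
  [1] u=0 | in 111001 | out 111101 | prev 010100 | push {}
  [2] u=1 | in 000000 | out 111111 | prev 111001 | push {0}
  [3] u=2 | in 101111 | out 110111 | prev 110100 | push {}
  [4] u=3 | in 111111 | out 111111 | prev 101111 | push {2}
  [5] u=4 | in 111111 | out 101011 | prev 000000 | push {3}
  [6] u=5 | in 111111 | out 111111 | prev 011111 | push {4}
  [7] u=6 | in 111111 | out 100111 | prev 000000 | push {}
  [8] u=7 | in 111111 | out 111011 | prev 000000 | push {}
  [9] u=0 | in 111111 | out 111111 | prev 111101 | push {}
  [10] u=2 | in 111111 | out 110111 | ==
  [11] u=3 | in 111111 | out 111111 | ==
  [12] u=4 | in 111111 | out 101011 | ==

Converged values:
  [0] 111111
  [1] 111111
  [2] 110111
  [3] 111111
  [4] 101011
  [5] 111111
  [6] 100111
  [7] 111011

111111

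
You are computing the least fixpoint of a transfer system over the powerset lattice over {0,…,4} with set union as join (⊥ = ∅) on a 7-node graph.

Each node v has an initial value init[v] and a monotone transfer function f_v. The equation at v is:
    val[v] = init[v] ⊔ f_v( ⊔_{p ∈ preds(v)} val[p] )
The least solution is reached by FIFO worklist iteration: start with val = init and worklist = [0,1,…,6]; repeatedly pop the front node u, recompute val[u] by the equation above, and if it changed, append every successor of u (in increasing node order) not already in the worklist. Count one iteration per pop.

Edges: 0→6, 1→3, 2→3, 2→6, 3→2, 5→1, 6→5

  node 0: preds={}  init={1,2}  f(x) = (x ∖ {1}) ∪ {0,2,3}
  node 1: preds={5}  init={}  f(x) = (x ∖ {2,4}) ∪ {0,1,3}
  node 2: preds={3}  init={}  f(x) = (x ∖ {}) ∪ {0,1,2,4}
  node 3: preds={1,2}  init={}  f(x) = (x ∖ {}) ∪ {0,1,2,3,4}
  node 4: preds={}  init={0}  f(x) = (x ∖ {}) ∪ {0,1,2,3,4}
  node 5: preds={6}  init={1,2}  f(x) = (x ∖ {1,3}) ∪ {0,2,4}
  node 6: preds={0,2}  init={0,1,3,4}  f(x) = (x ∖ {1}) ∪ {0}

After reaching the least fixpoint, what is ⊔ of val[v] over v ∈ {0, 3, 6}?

{0,1,2,3,4}

Trace (12 dequeues):
  [1] u=0 | in {} | out {0,1,2,3} | prev {1,2} | push {}
  [2] u=1 | in {1,2} | out {0,1,3} | prev {} | push {}
  [3] u=2 | in {} | out {0,1,2,4} | prev {} | push {}
  [4] u=3 | in {0,1,2,3,4} | out {0,1,2,3,4} | prev {} | push {2}
  [5] u=4 | in {} | out {0,1,2,3,4} | prev {0} | push {}
  [6] u=5 | in {0,1,3,4} | out {0,1,2,4} | prev {1,2} | push {1}
  [7] u=6 | in {0,1,2,3,4} | out {0,1,2,3,4} | prev {0,1,3,4} | push {5}
  [8] u=2 | in {0,1,2,3,4} | out {0,1,2,3,4} | prev {0,1,2,4} | push {3,6}
  [9] u=1 | in {0,1,2,4} | out {0,1,3} | ==
  [10] u=5 | in {0,1,2,3,4} | out {0,1,2,4} | ==
  [11] u=3 | in {0,1,2,3,4} | out {0,1,2,3,4} | ==
  [12] u=6 | in {0,1,2,3,4} | out {0,1,2,3,4} | ==

Converged values:
  [0] {0,1,2,3}
  [1] {0,1,3}
  [2] {0,1,2,3,4}
  [3] {0,1,2,3,4}
  [4] {0,1,2,3,4}
  [5] {0,1,2,4}
  [6] {0,1,2,3,4}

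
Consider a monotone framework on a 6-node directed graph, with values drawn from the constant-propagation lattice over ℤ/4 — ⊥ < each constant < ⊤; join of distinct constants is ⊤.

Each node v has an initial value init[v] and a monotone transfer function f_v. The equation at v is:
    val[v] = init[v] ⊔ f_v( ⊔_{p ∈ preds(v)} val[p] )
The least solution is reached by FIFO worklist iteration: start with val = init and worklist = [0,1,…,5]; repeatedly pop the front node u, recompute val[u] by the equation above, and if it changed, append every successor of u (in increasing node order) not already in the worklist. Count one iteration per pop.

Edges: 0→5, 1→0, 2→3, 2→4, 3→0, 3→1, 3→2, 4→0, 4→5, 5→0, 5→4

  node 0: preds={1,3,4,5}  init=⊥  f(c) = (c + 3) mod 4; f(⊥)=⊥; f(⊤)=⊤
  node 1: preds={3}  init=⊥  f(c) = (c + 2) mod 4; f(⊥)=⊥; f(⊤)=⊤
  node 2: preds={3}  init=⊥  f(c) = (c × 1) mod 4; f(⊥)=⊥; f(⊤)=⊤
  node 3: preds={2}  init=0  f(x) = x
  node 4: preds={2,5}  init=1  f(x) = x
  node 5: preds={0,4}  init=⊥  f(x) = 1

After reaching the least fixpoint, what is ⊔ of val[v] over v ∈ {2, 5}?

Trace (8 dequeues):
  [1] u=0 | in ⊤ | out ⊤ | prev ⊥ | push {}
  [2] u=1 | in 0 | out 2 | prev ⊥ | push {0}
  [3] u=2 | in 0 | out 0 | prev ⊥ | push {}
  [4] u=3 | in 0 | out 0 | ==
  [5] u=4 | in 0 | out ⊤ | prev 1 | push {}
  [6] u=5 | in ⊤ | out 1 | prev ⊥ | push {4}
  [7] u=0 | in ⊤ | out ⊤ | ==
  [8] u=4 | in ⊤ | out ⊤ | ==

Converged values:
  [0] ⊤
  [1] 2
  [2] 0
  [3] 0
  [4] ⊤
  [5] 1

⊤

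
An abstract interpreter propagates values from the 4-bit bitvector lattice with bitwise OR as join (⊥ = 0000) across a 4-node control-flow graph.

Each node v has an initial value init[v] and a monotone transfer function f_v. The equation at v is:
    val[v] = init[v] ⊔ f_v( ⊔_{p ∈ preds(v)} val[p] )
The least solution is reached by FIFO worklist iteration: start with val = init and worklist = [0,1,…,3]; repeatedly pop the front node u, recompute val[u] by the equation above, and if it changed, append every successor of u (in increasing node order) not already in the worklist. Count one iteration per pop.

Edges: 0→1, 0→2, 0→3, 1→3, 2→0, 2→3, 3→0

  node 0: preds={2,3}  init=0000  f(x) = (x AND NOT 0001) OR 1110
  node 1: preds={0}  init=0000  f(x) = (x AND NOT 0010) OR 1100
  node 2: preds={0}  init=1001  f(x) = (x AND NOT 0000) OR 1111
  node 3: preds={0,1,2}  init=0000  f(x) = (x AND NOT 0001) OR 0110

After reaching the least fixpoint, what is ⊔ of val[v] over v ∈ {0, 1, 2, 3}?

Worklist (5 pops):
  #1 pop 0: in=1001 → 1110 (was 0000); enqueue []
  #2 pop 1: in=1110 → 1100 (was 0000); enqueue []
  #3 pop 2: in=1110 → 1111 (was 1001); enqueue [0]
  #4 pop 3: in=1111 → 1110 (was 0000); enqueue []
  #5 pop 0: in=1111 → 1110 (no change)

Fixpoint:
  val[0] = 1110
  val[1] = 1100
  val[2] = 1111
  val[3] = 1110

1111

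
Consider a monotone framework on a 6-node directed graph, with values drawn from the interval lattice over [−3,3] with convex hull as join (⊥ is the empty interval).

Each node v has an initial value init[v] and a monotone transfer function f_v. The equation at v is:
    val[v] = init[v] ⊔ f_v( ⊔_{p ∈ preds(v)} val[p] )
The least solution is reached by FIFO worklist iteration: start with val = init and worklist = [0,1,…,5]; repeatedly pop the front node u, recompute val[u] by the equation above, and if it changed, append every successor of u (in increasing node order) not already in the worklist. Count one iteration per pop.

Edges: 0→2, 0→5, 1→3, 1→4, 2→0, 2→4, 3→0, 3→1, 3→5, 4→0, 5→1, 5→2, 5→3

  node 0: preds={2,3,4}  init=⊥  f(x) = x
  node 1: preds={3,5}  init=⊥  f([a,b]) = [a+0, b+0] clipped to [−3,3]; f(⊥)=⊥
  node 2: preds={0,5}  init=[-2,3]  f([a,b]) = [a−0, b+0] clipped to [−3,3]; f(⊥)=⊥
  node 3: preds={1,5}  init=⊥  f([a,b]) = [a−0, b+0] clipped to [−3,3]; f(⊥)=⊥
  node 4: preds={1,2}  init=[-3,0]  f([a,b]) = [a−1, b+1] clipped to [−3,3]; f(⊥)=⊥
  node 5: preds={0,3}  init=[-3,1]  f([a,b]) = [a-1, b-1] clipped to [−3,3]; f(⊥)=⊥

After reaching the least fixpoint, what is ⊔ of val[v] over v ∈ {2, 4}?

Worklist (14 pops):
  #1 pop 0: in=[-3,3] → [-3,3] (was ⊥); enqueue []
  #2 pop 1: in=[-3,1] → [-3,1] (was ⊥); enqueue []
  #3 pop 2: in=[-3,3] → [-3,3] (was [-2,3]); enqueue [0]
  #4 pop 3: in=[-3,1] → [-3,1] (was ⊥); enqueue [1]
  #5 pop 4: in=[-3,3] → [-3,3] (was [-3,0]); enqueue []
  #6 pop 5: in=[-3,3] → [-3,2] (was [-3,1]); enqueue [2,3]
  #7 pop 0: in=[-3,3] → [-3,3] (no change)
  #8 pop 1: in=[-3,2] → [-3,2] (was [-3,1]); enqueue [4]
  #9 pop 2: in=[-3,3] → [-3,3] (no change)
  #10 pop 3: in=[-3,2] → [-3,2] (was [-3,1]); enqueue [0,1,5]
  #11 pop 4: in=[-3,3] → [-3,3] (no change)
  #12 pop 0: in=[-3,3] → [-3,3] (no change)
  #13 pop 1: in=[-3,2] → [-3,2] (no change)
  #14 pop 5: in=[-3,3] → [-3,2] (no change)

Fixpoint:
  val[0] = [-3,3]
  val[1] = [-3,2]
  val[2] = [-3,3]
  val[3] = [-3,2]
  val[4] = [-3,3]
  val[5] = [-3,2]

[-3,3]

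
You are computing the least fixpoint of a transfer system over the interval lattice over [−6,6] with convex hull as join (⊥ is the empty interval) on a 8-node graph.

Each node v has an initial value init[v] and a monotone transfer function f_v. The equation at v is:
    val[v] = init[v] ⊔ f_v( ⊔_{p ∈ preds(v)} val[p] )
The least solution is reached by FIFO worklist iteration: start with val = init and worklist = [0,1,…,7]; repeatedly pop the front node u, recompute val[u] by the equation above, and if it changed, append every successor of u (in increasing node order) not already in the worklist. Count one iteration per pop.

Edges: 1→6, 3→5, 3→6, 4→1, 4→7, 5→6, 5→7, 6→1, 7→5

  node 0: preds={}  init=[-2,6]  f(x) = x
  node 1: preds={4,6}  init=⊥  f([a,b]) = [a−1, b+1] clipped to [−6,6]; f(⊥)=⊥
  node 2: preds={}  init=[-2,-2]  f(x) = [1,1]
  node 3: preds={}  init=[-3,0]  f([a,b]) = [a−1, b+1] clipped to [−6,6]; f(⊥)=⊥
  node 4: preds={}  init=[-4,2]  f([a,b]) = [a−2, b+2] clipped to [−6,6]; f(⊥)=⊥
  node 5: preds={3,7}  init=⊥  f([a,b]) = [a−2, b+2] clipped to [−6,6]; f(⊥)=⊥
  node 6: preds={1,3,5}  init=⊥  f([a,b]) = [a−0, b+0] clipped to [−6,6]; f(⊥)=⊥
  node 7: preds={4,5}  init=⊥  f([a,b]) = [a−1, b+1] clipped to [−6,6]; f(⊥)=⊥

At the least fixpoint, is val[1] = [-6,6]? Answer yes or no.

Trace (17 dequeues):
  [1] u=0 | in ⊥ | out [-2,6] | ==
  [2] u=1 | in [-4,2] | out [-5,3] | prev ⊥ | push {}
  [3] u=2 | in ⊥ | out [-2,1] | prev [-2,-2] | push {}
  [4] u=3 | in ⊥ | out [-3,0] | ==
  [5] u=4 | in ⊥ | out [-4,2] | ==
  [6] u=5 | in [-3,0] | out [-5,2] | prev ⊥ | push {}
  [7] u=6 | in [-5,3] | out [-5,3] | prev ⊥ | push {1}
  [8] u=7 | in [-5,2] | out [-6,3] | prev ⊥ | push {5}
  [9] u=1 | in [-5,3] | out [-6,4] | prev [-5,3] | push {6}
  [10] u=5 | in [-6,3] | out [-6,5] | prev [-5,2] | push {7}
  [11] u=6 | in [-6,5] | out [-6,5] | prev [-5,3] | push {1}
  [12] u=7 | in [-6,5] | out [-6,6] | prev [-6,3] | push {5}
  [13] u=1 | in [-6,5] | out [-6,6] | prev [-6,4] | push {6}
  [14] u=5 | in [-6,6] | out [-6,6] | prev [-6,5] | push {7}
  [15] u=6 | in [-6,6] | out [-6,6] | prev [-6,5] | push {1}
  [16] u=7 | in [-6,6] | out [-6,6] | ==
  [17] u=1 | in [-6,6] | out [-6,6] | ==

Converged values:
  [0] [-2,6]
  [1] [-6,6]
  [2] [-2,1]
  [3] [-3,0]
  [4] [-4,2]
  [5] [-6,6]
  [6] [-6,6]
  [7] [-6,6]

yes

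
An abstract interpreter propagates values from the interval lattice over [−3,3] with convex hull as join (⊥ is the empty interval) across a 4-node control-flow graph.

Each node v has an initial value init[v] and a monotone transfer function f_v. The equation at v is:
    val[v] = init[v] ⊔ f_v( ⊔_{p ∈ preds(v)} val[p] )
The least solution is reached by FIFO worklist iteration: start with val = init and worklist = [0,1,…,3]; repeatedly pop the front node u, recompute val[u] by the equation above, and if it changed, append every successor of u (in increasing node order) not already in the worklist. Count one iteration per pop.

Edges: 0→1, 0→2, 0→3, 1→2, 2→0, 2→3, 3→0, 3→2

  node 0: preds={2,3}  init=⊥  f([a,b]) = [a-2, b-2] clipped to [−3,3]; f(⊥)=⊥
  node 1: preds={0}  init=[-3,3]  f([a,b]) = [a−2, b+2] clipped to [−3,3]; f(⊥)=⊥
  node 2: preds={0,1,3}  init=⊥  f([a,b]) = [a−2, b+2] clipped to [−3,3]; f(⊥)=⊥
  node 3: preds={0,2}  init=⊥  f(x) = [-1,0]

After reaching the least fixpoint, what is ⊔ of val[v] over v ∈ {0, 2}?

[-3,3]

Trace (8 dequeues):
  [1] u=0 | in ⊥ | out ⊥ | ==
  [2] u=1 | in ⊥ | out [-3,3] | ==
  [3] u=2 | in [-3,3] | out [-3,3] | prev ⊥ | push {0}
  [4] u=3 | in [-3,3] | out [-1,0] | prev ⊥ | push {2}
  [5] u=0 | in [-3,3] | out [-3,1] | prev ⊥ | push {1,3}
  [6] u=2 | in [-3,3] | out [-3,3] | ==
  [7] u=1 | in [-3,1] | out [-3,3] | ==
  [8] u=3 | in [-3,3] | out [-1,0] | ==

Converged values:
  [0] [-3,1]
  [1] [-3,3]
  [2] [-3,3]
  [3] [-1,0]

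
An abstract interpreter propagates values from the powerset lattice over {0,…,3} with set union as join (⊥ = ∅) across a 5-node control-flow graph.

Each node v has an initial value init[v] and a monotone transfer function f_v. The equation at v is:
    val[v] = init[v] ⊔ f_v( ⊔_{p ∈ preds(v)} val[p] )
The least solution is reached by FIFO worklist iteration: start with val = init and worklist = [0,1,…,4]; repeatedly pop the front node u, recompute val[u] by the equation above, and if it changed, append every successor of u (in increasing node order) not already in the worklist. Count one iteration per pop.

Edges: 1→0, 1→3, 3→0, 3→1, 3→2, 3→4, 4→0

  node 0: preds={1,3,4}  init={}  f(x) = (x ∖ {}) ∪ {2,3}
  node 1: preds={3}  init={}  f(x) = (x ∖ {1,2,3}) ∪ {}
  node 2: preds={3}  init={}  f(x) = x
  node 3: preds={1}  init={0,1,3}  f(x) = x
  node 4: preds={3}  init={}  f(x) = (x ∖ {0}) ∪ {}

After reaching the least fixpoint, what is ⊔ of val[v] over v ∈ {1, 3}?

{0,1,3}

Trace (6 dequeues):
  [1] u=0 | in {0,1,3} | out {0,1,2,3} | prev {} | push {}
  [2] u=1 | in {0,1,3} | out {0} | prev {} | push {0}
  [3] u=2 | in {0,1,3} | out {0,1,3} | prev {} | push {}
  [4] u=3 | in {0} | out {0,1,3} | ==
  [5] u=4 | in {0,1,3} | out {1,3} | prev {} | push {}
  [6] u=0 | in {0,1,3} | out {0,1,2,3} | ==

Converged values:
  [0] {0,1,2,3}
  [1] {0}
  [2] {0,1,3}
  [3] {0,1,3}
  [4] {1,3}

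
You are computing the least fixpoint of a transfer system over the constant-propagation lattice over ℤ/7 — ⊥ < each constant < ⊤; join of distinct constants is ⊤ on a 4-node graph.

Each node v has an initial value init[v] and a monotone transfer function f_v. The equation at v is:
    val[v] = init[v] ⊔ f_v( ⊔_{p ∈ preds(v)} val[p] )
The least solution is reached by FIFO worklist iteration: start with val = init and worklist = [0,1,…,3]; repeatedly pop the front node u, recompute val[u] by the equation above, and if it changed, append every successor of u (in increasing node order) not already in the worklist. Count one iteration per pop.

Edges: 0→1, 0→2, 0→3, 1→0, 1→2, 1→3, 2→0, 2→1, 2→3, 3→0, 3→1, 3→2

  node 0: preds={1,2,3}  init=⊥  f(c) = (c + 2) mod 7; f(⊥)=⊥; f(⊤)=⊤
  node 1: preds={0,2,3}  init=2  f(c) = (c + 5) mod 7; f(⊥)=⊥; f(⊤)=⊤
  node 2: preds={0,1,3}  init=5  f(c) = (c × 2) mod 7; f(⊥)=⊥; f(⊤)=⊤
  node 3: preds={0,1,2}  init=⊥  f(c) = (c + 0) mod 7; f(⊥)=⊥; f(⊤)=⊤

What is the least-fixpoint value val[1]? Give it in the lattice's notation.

⊤

Trace (7 dequeues):
  [1] u=0 | in ⊤ | out ⊤ | prev ⊥ | push {}
  [2] u=1 | in ⊤ | out ⊤ | prev 2 | push {0}
  [3] u=2 | in ⊤ | out ⊤ | prev 5 | push {1}
  [4] u=3 | in ⊤ | out ⊤ | prev ⊥ | push {2}
  [5] u=0 | in ⊤ | out ⊤ | ==
  [6] u=1 | in ⊤ | out ⊤ | ==
  [7] u=2 | in ⊤ | out ⊤ | ==

Converged values:
  [0] ⊤
  [1] ⊤
  [2] ⊤
  [3] ⊤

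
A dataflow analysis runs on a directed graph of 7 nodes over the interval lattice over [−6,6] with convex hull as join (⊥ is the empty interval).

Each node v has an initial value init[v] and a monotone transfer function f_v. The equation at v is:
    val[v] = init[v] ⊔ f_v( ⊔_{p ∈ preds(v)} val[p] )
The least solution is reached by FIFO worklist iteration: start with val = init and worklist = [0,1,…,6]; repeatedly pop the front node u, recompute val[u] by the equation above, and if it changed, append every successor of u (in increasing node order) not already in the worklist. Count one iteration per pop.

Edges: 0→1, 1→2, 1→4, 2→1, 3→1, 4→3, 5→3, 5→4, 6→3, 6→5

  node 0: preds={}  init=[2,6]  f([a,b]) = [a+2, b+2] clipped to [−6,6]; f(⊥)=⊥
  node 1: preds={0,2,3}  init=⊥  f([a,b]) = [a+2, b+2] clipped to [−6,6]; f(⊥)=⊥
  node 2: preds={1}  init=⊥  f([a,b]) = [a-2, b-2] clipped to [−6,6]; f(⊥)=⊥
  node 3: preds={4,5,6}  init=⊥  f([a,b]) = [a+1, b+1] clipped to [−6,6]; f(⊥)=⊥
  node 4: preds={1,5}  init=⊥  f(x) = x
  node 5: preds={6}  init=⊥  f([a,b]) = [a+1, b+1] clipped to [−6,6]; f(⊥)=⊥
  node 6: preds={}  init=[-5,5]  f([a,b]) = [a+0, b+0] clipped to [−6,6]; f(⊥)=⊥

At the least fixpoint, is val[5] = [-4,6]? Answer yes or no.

Trace (13 dequeues):
  [1] u=0 | in ⊥ | out [2,6] | ==
  [2] u=1 | in [2,6] | out [4,6] | prev ⊥ | push {}
  [3] u=2 | in [4,6] | out [2,4] | prev ⊥ | push {1}
  [4] u=3 | in [-5,5] | out [-4,6] | prev ⊥ | push {}
  [5] u=4 | in [4,6] | out [4,6] | prev ⊥ | push {3}
  [6] u=5 | in [-5,5] | out [-4,6] | prev ⊥ | push {4}
  [7] u=6 | in ⊥ | out [-5,5] | ==
  [8] u=1 | in [-4,6] | out [-2,6] | prev [4,6] | push {2}
  [9] u=3 | in [-5,6] | out [-4,6] | ==
  [10] u=4 | in [-4,6] | out [-4,6] | prev [4,6] | push {3}
  [11] u=2 | in [-2,6] | out [-4,4] | prev [2,4] | push {1}
  [12] u=3 | in [-5,6] | out [-4,6] | ==
  [13] u=1 | in [-4,6] | out [-2,6] | ==

Converged values:
  [0] [2,6]
  [1] [-2,6]
  [2] [-4,4]
  [3] [-4,6]
  [4] [-4,6]
  [5] [-4,6]
  [6] [-5,5]

yes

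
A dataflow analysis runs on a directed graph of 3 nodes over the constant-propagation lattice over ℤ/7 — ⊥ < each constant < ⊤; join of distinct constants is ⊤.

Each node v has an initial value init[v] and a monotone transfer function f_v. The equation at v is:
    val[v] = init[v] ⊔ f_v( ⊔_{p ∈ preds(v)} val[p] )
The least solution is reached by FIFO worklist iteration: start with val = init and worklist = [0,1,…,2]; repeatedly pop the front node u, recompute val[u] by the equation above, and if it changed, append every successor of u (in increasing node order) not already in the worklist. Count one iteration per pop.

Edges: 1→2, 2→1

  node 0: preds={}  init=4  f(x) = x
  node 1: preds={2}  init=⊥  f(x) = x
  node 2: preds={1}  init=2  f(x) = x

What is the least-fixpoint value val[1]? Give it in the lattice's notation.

Iteration log — 3 steps:
  step 1. node 0  ⊔preds=⊥  new=4  stable
  step 2. node 1  ⊔preds=2  new=2  old=⊥  +wl: 
  step 3. node 2  ⊔preds=2  new=2  stable

Least fixpoint reached:
  node 0: 4
  node 1: 2
  node 2: 2

2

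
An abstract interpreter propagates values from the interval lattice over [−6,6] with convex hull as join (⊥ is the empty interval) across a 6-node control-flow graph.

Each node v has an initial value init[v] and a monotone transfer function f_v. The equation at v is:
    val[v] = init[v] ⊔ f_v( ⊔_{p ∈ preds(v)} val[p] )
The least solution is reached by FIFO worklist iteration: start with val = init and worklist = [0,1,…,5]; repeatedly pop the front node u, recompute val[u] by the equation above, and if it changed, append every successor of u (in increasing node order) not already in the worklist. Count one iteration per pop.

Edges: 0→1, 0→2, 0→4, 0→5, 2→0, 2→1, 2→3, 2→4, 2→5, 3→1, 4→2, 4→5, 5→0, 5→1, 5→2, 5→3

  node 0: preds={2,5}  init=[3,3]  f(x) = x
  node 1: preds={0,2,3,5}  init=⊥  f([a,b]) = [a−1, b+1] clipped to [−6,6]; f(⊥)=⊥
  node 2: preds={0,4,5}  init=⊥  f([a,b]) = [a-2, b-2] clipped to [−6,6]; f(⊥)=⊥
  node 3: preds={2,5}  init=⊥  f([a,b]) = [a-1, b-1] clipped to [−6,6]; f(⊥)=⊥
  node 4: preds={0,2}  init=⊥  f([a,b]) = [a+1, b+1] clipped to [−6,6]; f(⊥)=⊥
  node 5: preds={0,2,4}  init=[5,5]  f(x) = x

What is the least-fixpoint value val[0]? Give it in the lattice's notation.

Trace (36 dequeues):
  [1] u=0 | in [5,5] | out [3,5] | prev [3,3] | push {}
  [2] u=1 | in [3,5] | out [2,6] | prev ⊥ | push {}
  [3] u=2 | in [3,5] | out [1,3] | prev ⊥ | push {0,1}
  [4] u=3 | in [1,5] | out [0,4] | prev ⊥ | push {}
  [5] u=4 | in [1,5] | out [2,6] | prev ⊥ | push {2}
  [6] u=5 | in [1,6] | out [1,6] | prev [5,5] | push {3}
  [7] u=0 | in [1,6] | out [1,6] | prev [3,5] | push {4,5}
  [8] u=1 | in [0,6] | out [-1,6] | prev [2,6] | push {}
  [9] u=2 | in [1,6] | out [-1,4] | prev [1,3] | push {0,1}
  [10] u=3 | in [-1,6] | out [-2,5] | prev [0,4] | push {}
  [11] u=4 | in [-1,6] | out [0,6] | prev [2,6] | push {2}
  [12] u=5 | in [-1,6] | out [-1,6] | prev [1,6] | push {3}
  [13] u=0 | in [-1,6] | out [-1,6] | prev [1,6] | push {4,5}
  [14] u=1 | in [-2,6] | out [-3,6] | prev [-1,6] | push {}
  [15] u=2 | in [-1,6] | out [-3,4] | prev [-1,4] | push {0,1}
  [16] u=3 | in [-3,6] | out [-4,5] | prev [-2,5] | push {}
  [17] u=4 | in [-3,6] | out [-2,6] | prev [0,6] | push {2}
  [18] u=5 | in [-3,6] | out [-3,6] | prev [-1,6] | push {3}
  [19] u=0 | in [-3,6] | out [-3,6] | prev [-1,6] | push {4,5}
  [20] u=1 | in [-4,6] | out [-5,6] | prev [-3,6] | push {}
  [21] u=2 | in [-3,6] | out [-5,4] | prev [-3,4] | push {0,1}
  [22] u=3 | in [-5,6] | out [-6,5] | prev [-4,5] | push {}
  [23] u=4 | in [-5,6] | out [-4,6] | prev [-2,6] | push {2}
  [24] u=5 | in [-5,6] | out [-5,6] | prev [-3,6] | push {3}
  [25] u=0 | in [-5,6] | out [-5,6] | prev [-3,6] | push {4,5}
  [26] u=1 | in [-6,6] | out [-6,6] | prev [-5,6] | push {}
  [27] u=2 | in [-5,6] | out [-6,4] | prev [-5,4] | push {0,1}
  [28] u=3 | in [-6,6] | out [-6,5] | ==
  [29] u=4 | in [-6,6] | out [-5,6] | prev [-4,6] | push {2}
  [30] u=5 | in [-6,6] | out [-6,6] | prev [-5,6] | push {3}
  [31] u=0 | in [-6,6] | out [-6,6] | prev [-5,6] | push {4,5}
  [32] u=1 | in [-6,6] | out [-6,6] | ==
  [33] u=2 | in [-6,6] | out [-6,4] | ==
  [34] u=3 | in [-6,6] | out [-6,5] | ==
  [35] u=4 | in [-6,6] | out [-5,6] | ==
  [36] u=5 | in [-6,6] | out [-6,6] | ==

Converged values:
  [0] [-6,6]
  [1] [-6,6]
  [2] [-6,4]
  [3] [-6,5]
  [4] [-5,6]
  [5] [-6,6]

[-6,6]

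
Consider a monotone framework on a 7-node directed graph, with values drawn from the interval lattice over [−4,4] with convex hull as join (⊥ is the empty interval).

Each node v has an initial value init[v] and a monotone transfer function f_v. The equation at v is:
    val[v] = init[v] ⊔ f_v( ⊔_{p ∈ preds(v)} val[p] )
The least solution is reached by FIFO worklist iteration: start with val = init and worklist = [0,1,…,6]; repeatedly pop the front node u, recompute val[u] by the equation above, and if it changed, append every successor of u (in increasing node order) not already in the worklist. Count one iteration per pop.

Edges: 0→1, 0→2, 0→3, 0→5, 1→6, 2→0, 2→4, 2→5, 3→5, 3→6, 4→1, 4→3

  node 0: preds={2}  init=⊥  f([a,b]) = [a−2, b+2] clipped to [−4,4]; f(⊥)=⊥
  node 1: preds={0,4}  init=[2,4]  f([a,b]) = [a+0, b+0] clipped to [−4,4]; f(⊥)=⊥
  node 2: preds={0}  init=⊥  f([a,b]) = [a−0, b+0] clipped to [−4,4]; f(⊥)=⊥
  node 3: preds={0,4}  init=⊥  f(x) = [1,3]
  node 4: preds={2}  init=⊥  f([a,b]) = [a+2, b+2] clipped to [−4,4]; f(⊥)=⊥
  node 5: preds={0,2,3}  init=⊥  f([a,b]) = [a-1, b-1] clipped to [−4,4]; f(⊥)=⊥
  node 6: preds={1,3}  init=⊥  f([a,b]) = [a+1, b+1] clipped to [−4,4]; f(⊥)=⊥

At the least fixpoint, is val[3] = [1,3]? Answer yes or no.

Iteration log — 7 steps:
  step 1. node 0  ⊔preds=⊥  new=⊥  stable
  step 2. node 1  ⊔preds=⊥  new=[2,4]  stable
  step 3. node 2  ⊔preds=⊥  new=⊥  stable
  step 4. node 3  ⊔preds=⊥  new=[1,3]  old=⊥  +wl: 
  step 5. node 4  ⊔preds=⊥  new=⊥  stable
  step 6. node 5  ⊔preds=[1,3]  new=[0,2]  old=⊥  +wl: 
  step 7. node 6  ⊔preds=[1,4]  new=[2,4]  old=⊥  +wl: 

Least fixpoint reached:
  node 0: ⊥
  node 1: [2,4]
  node 2: ⊥
  node 3: [1,3]
  node 4: ⊥
  node 5: [0,2]
  node 6: [2,4]

yes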